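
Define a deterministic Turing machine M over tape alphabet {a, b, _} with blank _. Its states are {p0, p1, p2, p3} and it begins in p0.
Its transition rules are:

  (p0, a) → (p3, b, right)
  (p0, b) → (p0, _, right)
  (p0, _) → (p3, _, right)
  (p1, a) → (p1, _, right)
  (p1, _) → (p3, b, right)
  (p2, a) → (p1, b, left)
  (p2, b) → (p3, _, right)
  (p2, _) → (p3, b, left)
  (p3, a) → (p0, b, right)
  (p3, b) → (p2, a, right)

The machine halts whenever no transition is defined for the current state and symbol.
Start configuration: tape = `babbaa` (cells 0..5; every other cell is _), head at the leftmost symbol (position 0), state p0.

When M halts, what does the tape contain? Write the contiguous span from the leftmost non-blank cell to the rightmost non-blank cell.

state=p0 head=0 tape=[b]abbaa_   (p0,b)→(p0,_,right)
state=p0 head=1 tape=_[a]bbaa_   (p0,a)→(p3,b,right)
state=p3 head=2 tape=_b[b]baa_   (p3,b)→(p2,a,right)
state=p2 head=3 tape=_ba[b]aa_   (p2,b)→(p3,_,right)
state=p3 head=4 tape=_ba_[a]a_   (p3,a)→(p0,b,right)
state=p0 head=5 tape=_ba_b[a]_   (p0,a)→(p3,b,right)
state=p3 head=6 tape=_ba_bb[_]
The non-blank tape span at halt is ba_bb.

ba_bb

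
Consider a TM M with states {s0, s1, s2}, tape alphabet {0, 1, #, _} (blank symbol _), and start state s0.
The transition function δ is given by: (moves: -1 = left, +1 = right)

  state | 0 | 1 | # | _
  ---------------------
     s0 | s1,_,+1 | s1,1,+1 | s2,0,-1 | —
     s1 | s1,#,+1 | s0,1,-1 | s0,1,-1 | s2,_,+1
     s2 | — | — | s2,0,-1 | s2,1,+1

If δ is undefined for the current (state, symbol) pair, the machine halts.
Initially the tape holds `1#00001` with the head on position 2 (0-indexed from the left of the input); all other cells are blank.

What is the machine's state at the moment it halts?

state=s0 head=2 tape=1#[0]0001   (s0,0)→(s1,_,+1)
state=s1 head=3 tape=1#_[0]001   (s1,0)→(s1,#,+1)
state=s1 head=4 tape=1#_#[0]01   (s1,0)→(s1,#,+1)
state=s1 head=5 tape=1#_##[0]1   (s1,0)→(s1,#,+1)
state=s1 head=6 tape=1#_###[1]   (s1,1)→(s0,1,-1)
state=s0 head=5 tape=1#_##[#]1   (s0,#)→(s2,0,-1)
state=s2 head=4 tape=1#_#[#]01   (s2,#)→(s2,0,-1)
state=s2 head=3 tape=1#_[#]001   (s2,#)→(s2,0,-1)
state=s2 head=2 tape=1#[_]0001   (s2,_)→(s2,1,+1)
state=s2 head=3 tape=1#1[0]001
No transition is defined for (s2, 0); M halts in state s2.

s2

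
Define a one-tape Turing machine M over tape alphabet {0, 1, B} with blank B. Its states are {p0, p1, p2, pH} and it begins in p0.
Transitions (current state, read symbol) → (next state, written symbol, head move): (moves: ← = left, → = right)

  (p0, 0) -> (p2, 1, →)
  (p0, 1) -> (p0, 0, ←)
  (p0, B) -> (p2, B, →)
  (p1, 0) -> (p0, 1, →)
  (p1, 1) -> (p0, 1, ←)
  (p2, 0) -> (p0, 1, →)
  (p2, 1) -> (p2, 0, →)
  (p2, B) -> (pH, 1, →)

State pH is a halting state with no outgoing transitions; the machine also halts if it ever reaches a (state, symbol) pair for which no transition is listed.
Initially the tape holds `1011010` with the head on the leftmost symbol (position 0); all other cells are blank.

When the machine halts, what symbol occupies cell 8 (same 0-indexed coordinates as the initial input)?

1

state=p0 head=0 tape=B[1]011010BBB   (p0,1)→(p0,0,←)
state=p0 head=-1 tape=[B]0011010BBB   (p0,B)→(p2,B,→)
state=p2 head=0 tape=B[0]011010BBB   (p2,0)→(p0,1,→)
state=p0 head=1 tape=B1[0]11010BBB   (p0,0)→(p2,1,→)
state=p2 head=2 tape=B11[1]1010BBB   (p2,1)→(p2,0,→)
state=p2 head=3 tape=B110[1]010BBB   (p2,1)→(p2,0,→)
state=p2 head=4 tape=B1100[0]10BBB   (p2,0)→(p0,1,→)
state=p0 head=5 tape=B11001[1]0BBB   (p0,1)→(p0,0,←)
state=p0 head=4 tape=B1100[1]00BBB   (p0,1)→(p0,0,←)
state=p0 head=3 tape=B110[0]000BBB   (p0,0)→(p2,1,→)
state=p2 head=4 tape=B1101[0]00BBB   (p2,0)→(p0,1,→)
state=p0 head=5 tape=B11011[0]0BBB   (p0,0)→(p2,1,→)
state=p2 head=6 tape=B110111[0]BBB   (p2,0)→(p0,1,→)
state=p0 head=7 tape=B1101111[B]BB   (p0,B)→(p2,B,→)
state=p2 head=8 tape=B1101111B[B]B   (p2,B)→(pH,1,→)
state=pH head=9 tape=B1101111B1[B]
Cell 8 holds 1 when M halts.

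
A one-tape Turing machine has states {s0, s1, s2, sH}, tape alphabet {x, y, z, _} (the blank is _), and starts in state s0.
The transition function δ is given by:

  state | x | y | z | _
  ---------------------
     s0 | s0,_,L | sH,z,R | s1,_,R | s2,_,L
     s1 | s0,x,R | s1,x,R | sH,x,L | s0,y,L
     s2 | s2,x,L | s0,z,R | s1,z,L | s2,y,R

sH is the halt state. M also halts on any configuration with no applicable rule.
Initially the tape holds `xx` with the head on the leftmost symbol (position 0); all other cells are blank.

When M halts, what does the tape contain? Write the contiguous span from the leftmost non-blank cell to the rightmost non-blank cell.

state=s0 head=0 tape=__[x]x   (s0,x)→(s0,_,L)
state=s0 head=-1 tape=_[_]_x   (s0,_)→(s2,_,L)
state=s2 head=-2 tape=[_]__x   (s2,_)→(s2,y,R)
state=s2 head=-1 tape=y[_]_x   (s2,_)→(s2,y,R)
state=s2 head=0 tape=yy[_]x   (s2,_)→(s2,y,R)
state=s2 head=1 tape=yyy[x]   (s2,x)→(s2,x,L)
state=s2 head=0 tape=yy[y]x   (s2,y)→(s0,z,R)
state=s0 head=1 tape=yyz[x]   (s0,x)→(s0,_,L)
state=s0 head=0 tape=yy[z]_   (s0,z)→(s1,_,R)
state=s1 head=1 tape=yy_[_]   (s1,_)→(s0,y,L)
state=s0 head=0 tape=yy[_]y   (s0,_)→(s2,_,L)
state=s2 head=-1 tape=y[y]_y   (s2,y)→(s0,z,R)
state=s0 head=0 tape=yz[_]y   (s0,_)→(s2,_,L)
state=s2 head=-1 tape=y[z]_y   (s2,z)→(s1,z,L)
state=s1 head=-2 tape=[y]z_y   (s1,y)→(s1,x,R)
state=s1 head=-1 tape=x[z]_y   (s1,z)→(sH,x,L)
state=sH head=-2 tape=[x]x_y
The non-blank tape span at halt is xx_y.

xx_y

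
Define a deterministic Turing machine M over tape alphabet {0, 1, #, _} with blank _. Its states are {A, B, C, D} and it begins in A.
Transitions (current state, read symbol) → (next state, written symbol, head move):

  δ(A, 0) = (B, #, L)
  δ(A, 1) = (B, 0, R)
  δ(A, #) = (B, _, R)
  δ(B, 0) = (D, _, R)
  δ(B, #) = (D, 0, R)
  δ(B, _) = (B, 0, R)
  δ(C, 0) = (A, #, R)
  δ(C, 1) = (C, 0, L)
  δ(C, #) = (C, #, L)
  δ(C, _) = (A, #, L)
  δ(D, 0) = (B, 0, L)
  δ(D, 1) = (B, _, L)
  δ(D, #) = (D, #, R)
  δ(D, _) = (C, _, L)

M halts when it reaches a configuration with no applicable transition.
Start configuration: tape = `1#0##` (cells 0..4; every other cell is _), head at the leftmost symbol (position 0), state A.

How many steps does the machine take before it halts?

25

state=A head=0 tape=_[1]#0##_   (A,1)→(B,0,R)
state=B head=1 tape=_0[#]0##_   (B,#)→(D,0,R)
state=D head=2 tape=_00[0]##_   (D,0)→(B,0,L)
state=B head=1 tape=_0[0]0##_   (B,0)→(D,_,R)
state=D head=2 tape=_0_[0]##_   (D,0)→(B,0,L)
state=B head=1 tape=_0[_]0##_   (B,_)→(B,0,R)
state=B head=2 tape=_00[0]##_   (B,0)→(D,_,R)
state=D head=3 tape=_00_[#]#_   (D,#)→(D,#,R)
state=D head=4 tape=_00_#[#]_   (D,#)→(D,#,R)
state=D head=5 tape=_00_##[_]   (D,_)→(C,_,L)
state=C head=4 tape=_00_#[#]_   (C,#)→(C,#,L)
state=C head=3 tape=_00_[#]#_   (C,#)→(C,#,L)
state=C head=2 tape=_00[_]##_   (C,_)→(A,#,L)
state=A head=1 tape=_0[0]###_   (A,0)→(B,#,L)
state=B head=0 tape=_[0]####_   (B,0)→(D,_,R)
state=D head=1 tape=__[#]###_   (D,#)→(D,#,R)
state=D head=2 tape=__#[#]##_   (D,#)→(D,#,R)
state=D head=3 tape=__##[#]#_   (D,#)→(D,#,R)
state=D head=4 tape=__###[#]_   (D,#)→(D,#,R)
state=D head=5 tape=__####[_]   (D,_)→(C,_,L)
state=C head=4 tape=__###[#]_   (C,#)→(C,#,L)
state=C head=3 tape=__##[#]#_   (C,#)→(C,#,L)
state=C head=2 tape=__#[#]##_   (C,#)→(C,#,L)
state=C head=1 tape=__[#]###_   (C,#)→(C,#,L)
state=C head=0 tape=_[_]####_   (C,_)→(A,#,L)
state=A head=-1 tape=[_]#####_
M halts after 25 transitions.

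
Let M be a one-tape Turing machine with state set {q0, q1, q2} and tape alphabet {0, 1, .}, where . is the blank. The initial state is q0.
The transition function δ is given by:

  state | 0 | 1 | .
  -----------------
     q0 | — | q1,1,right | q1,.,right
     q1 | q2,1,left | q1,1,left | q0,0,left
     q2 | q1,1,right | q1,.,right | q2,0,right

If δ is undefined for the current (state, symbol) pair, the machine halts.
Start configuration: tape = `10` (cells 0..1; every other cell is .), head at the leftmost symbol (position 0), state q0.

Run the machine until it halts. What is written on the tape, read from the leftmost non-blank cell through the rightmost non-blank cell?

001

q0 | .[1]0   read 1 → write 1, move right, go to q1
q1 | .1[0]   read 0 → write 1, move left, go to q2
q2 | .[1]1   read 1 → write ., move right, go to q1
q1 | ..[1]   read 1 → write 1, move left, go to q1
q1 | .[.]1   read . → write 0, move left, go to q0
q0 | [.]01   read . → write ., move right, go to q1
q1 | .[0]1   read 0 → write 1, move left, go to q2
q2 | [.]11   read . → write 0, move right, go to q2
q2 | 0[1]1   read 1 → write ., move right, go to q1
q1 | 0.[1]   read 1 → write 1, move left, go to q1
q1 | 0[.]1   read . → write 0, move left, go to q0
q0 | [0]01
The non-blank tape span at halt is 001.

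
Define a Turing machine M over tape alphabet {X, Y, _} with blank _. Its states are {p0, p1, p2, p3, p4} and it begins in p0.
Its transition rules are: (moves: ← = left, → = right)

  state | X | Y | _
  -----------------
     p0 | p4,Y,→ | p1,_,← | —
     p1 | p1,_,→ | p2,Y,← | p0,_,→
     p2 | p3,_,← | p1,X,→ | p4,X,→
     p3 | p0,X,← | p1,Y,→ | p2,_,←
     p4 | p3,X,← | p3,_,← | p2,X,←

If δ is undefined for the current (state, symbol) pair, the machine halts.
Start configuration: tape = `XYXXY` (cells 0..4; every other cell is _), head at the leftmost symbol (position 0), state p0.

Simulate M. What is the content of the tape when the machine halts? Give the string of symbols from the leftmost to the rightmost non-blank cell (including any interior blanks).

Y__X

p0 | [X]YXXY   read X → write Y, move →, go to p4
p4 | Y[Y]XXY   read Y → write _, move ←, go to p3
p3 | [Y]_XXY   read Y → write Y, move →, go to p1
p1 | Y[_]XXY   read _ → write _, move →, go to p0
p0 | Y_[X]XY   read X → write Y, move →, go to p4
p4 | Y_Y[X]Y   read X → write X, move ←, go to p3
p3 | Y_[Y]XY   read Y → write Y, move →, go to p1
p1 | Y_Y[X]Y   read X → write _, move →, go to p1
p1 | Y_Y_[Y]   read Y → write Y, move ←, go to p2
p2 | Y_Y[_]Y   read _ → write X, move →, go to p4
p4 | Y_YX[Y]   read Y → write _, move ←, go to p3
p3 | Y_Y[X]_   read X → write X, move ←, go to p0
p0 | Y_[Y]X_   read Y → write _, move ←, go to p1
p1 | Y[_]_X_   read _ → write _, move →, go to p0
p0 | Y_[_]X_
The non-blank tape span at halt is Y__X.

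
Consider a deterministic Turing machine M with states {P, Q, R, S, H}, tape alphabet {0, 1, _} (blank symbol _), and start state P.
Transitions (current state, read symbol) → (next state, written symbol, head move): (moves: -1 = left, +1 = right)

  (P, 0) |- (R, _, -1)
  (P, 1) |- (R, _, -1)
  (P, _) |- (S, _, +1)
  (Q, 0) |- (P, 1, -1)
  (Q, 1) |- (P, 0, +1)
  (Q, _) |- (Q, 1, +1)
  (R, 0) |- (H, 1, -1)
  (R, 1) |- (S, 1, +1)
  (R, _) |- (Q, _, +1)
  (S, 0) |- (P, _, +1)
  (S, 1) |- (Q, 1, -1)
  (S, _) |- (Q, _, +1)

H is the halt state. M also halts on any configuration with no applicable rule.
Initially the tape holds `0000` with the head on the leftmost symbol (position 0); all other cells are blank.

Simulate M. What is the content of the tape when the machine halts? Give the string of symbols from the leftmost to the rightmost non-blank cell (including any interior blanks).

11_0

P | _[0]000   read 0 → write _, move -1, go to R
R | [_]_000   read _ → write _, move +1, go to Q
Q | _[_]000   read _ → write 1, move +1, go to Q
Q | _1[0]00   read 0 → write 1, move -1, go to P
P | _[1]100   read 1 → write _, move -1, go to R
R | [_]_100   read _ → write _, move +1, go to Q
Q | _[_]100   read _ → write 1, move +1, go to Q
Q | _1[1]00   read 1 → write 0, move +1, go to P
P | _10[0]0   read 0 → write _, move -1, go to R
R | _1[0]_0   read 0 → write 1, move -1, go to H
H | _[1]1_0
The non-blank tape span at halt is 11_0.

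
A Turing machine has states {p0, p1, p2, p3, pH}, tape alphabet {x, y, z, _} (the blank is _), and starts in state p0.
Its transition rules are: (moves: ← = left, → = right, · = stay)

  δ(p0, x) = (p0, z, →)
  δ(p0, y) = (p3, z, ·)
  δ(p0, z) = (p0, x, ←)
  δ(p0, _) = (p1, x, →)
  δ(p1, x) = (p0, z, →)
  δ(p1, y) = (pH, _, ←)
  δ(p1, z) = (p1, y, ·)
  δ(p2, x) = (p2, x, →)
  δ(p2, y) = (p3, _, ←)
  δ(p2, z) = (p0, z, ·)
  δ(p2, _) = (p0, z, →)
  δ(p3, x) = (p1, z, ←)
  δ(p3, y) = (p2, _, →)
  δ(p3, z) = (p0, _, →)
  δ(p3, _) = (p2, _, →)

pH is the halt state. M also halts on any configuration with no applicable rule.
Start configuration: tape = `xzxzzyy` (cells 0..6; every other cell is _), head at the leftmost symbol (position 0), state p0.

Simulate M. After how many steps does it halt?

p0 | __[x]zxzzyy__   read x → write z, move →, go to p0
p0 | __z[z]xzzyy__   read z → write x, move ←, go to p0
p0 | __[z]xxzzyy__   read z → write x, move ←, go to p0
p0 | _[_]xxxzzyy__   read _ → write x, move →, go to p1
p1 | _x[x]xxzzyy__   read x → write z, move →, go to p0
p0 | _xz[x]xzzyy__   read x → write z, move →, go to p0
p0 | _xzz[x]zzyy__   read x → write z, move →, go to p0
p0 | _xzzz[z]zyy__   read z → write x, move ←, go to p0
p0 | _xzz[z]xzyy__   read z → write x, move ←, go to p0
p0 | _xz[z]xxzyy__   read z → write x, move ←, go to p0
p0 | _x[z]xxxzyy__   read z → write x, move ←, go to p0
p0 | _[x]xxxxzyy__   read x → write z, move →, go to p0
p0 | _z[x]xxxzyy__   read x → write z, move →, go to p0
p0 | _zz[x]xxzyy__   read x → write z, move →, go to p0
p0 | _zzz[x]xzyy__   read x → write z, move →, go to p0
p0 | _zzzz[x]zyy__   read x → write z, move →, go to p0
p0 | _zzzzz[z]yy__   read z → write x, move ←, go to p0
p0 | _zzzz[z]xyy__   read z → write x, move ←, go to p0
p0 | _zzz[z]xxyy__   read z → write x, move ←, go to p0
p0 | _zz[z]xxxyy__   read z → write x, move ←, go to p0
p0 | _z[z]xxxxyy__   read z → write x, move ←, go to p0
p0 | _[z]xxxxxyy__   read z → write x, move ←, go to p0
p0 | [_]xxxxxxyy__   read _ → write x, move →, go to p1
p1 | x[x]xxxxxyy__   read x → write z, move →, go to p0
p0 | xz[x]xxxxyy__   read x → write z, move →, go to p0
p0 | xzz[x]xxxyy__   read x → write z, move →, go to p0
p0 | xzzz[x]xxyy__   read x → write z, move →, go to p0
p0 | xzzzz[x]xyy__   read x → write z, move →, go to p0
p0 | xzzzzz[x]yy__   read x → write z, move →, go to p0
p0 | xzzzzzz[y]y__   read y → write z, move ·, go to p3
p3 | xzzzzzz[z]y__   read z → write _, move →, go to p0
p0 | xzzzzzz_[y]__   read y → write z, move ·, go to p3
p3 | xzzzzzz_[z]__   read z → write _, move →, go to p0
p0 | xzzzzzz__[_]_   read _ → write x, move →, go to p1
p1 | xzzzzzz__x[_]
M halts after 34 transitions.

34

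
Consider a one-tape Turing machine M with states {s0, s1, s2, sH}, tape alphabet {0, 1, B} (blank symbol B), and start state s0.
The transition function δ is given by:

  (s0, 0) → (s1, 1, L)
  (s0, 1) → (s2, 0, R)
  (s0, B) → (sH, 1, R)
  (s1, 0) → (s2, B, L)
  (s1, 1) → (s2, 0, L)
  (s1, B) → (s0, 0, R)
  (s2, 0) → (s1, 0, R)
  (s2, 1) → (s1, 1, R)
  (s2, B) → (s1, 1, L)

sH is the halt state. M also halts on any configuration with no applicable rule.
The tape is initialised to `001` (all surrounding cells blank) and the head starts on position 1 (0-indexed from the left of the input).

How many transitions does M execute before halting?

17

s0 | BB0[0]1BB   read 0 → write 1, move L, go to s1
s1 | BB[0]11BB   read 0 → write B, move L, go to s2
s2 | B[B]B11BB   read B → write 1, move L, go to s1
s1 | [B]1B11BB   read B → write 0, move R, go to s0
s0 | 0[1]B11BB   read 1 → write 0, move R, go to s2
s2 | 00[B]11BB   read B → write 1, move L, go to s1
s1 | 0[0]111BB   read 0 → write B, move L, go to s2
s2 | [0]B111BB   read 0 → write 0, move R, go to s1
s1 | 0[B]111BB   read B → write 0, move R, go to s0
s0 | 00[1]11BB   read 1 → write 0, move R, go to s2
s2 | 000[1]1BB   read 1 → write 1, move R, go to s1
s1 | 0001[1]BB   read 1 → write 0, move L, go to s2
s2 | 000[1]0BB   read 1 → write 1, move R, go to s1
s1 | 0001[0]BB   read 0 → write B, move L, go to s2
s2 | 000[1]BBB   read 1 → write 1, move R, go to s1
s1 | 0001[B]BB   read B → write 0, move R, go to s0
s0 | 00010[B]B   read B → write 1, move R, go to sH
sH | 000101[B]
M halts after 17 transitions.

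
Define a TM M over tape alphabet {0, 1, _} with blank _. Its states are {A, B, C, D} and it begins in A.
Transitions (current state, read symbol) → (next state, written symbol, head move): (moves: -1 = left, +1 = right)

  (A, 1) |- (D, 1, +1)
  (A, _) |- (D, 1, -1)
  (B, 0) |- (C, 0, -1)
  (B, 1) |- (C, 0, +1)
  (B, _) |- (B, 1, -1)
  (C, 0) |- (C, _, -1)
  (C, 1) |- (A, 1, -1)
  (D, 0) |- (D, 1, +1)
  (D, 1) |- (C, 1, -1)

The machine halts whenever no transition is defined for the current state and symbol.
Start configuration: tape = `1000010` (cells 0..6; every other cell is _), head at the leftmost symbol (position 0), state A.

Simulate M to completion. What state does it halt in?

A | __[1]000010   read 1 → write 1, move +1, go to D
D | __1[0]00010   read 0 → write 1, move +1, go to D
D | __11[0]0010   read 0 → write 1, move +1, go to D
D | __111[0]010   read 0 → write 1, move +1, go to D
D | __1111[0]10   read 0 → write 1, move +1, go to D
D | __11111[1]0   read 1 → write 1, move -1, go to C
C | __1111[1]10   read 1 → write 1, move -1, go to A
A | __111[1]110   read 1 → write 1, move +1, go to D
D | __1111[1]10   read 1 → write 1, move -1, go to C
C | __111[1]110   read 1 → write 1, move -1, go to A
A | __11[1]1110   read 1 → write 1, move +1, go to D
D | __111[1]110   read 1 → write 1, move -1, go to C
C | __11[1]1110   read 1 → write 1, move -1, go to A
A | __1[1]11110   read 1 → write 1, move +1, go to D
D | __11[1]1110   read 1 → write 1, move -1, go to C
C | __1[1]11110   read 1 → write 1, move -1, go to A
A | __[1]111110   read 1 → write 1, move +1, go to D
D | __1[1]11110   read 1 → write 1, move -1, go to C
C | __[1]111110   read 1 → write 1, move -1, go to A
A | _[_]1111110   read _ → write 1, move -1, go to D
D | [_]11111110
No transition is defined for (D, _); M halts in state D.

D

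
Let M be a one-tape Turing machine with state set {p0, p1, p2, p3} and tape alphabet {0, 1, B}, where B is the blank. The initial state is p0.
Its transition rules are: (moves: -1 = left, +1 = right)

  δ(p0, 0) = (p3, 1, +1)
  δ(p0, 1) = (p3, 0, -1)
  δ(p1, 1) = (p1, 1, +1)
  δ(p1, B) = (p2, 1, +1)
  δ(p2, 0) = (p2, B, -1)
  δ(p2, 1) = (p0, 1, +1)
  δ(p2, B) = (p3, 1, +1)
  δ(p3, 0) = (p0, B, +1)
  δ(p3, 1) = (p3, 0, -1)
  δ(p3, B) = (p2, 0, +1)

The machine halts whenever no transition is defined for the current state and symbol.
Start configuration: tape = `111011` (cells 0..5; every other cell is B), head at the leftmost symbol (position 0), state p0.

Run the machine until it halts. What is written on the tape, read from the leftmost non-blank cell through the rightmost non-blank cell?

p0 | BB[1]11011   read 1 → write 0, move -1, go to p3
p3 | B[B]011011   read B → write 0, move +1, go to p2
p2 | B0[0]11011   read 0 → write B, move -1, go to p2
p2 | B[0]B11011   read 0 → write B, move -1, go to p2
p2 | [B]BB11011   read B → write 1, move +1, go to p3
p3 | 1[B]B11011   read B → write 0, move +1, go to p2
p2 | 10[B]11011   read B → write 1, move +1, go to p3
p3 | 101[1]1011   read 1 → write 0, move -1, go to p3
p3 | 10[1]01011   read 1 → write 0, move -1, go to p3
p3 | 1[0]001011   read 0 → write B, move +1, go to p0
p0 | 1B[0]01011   read 0 → write 1, move +1, go to p3
p3 | 1B1[0]1011   read 0 → write B, move +1, go to p0
p0 | 1B1B[1]011   read 1 → write 0, move -1, go to p3
p3 | 1B1[B]0011   read B → write 0, move +1, go to p2
p2 | 1B10[0]011   read 0 → write B, move -1, go to p2
p2 | 1B1[0]B011   read 0 → write B, move -1, go to p2
p2 | 1B[1]BB011   read 1 → write 1, move +1, go to p0
p0 | 1B1[B]B011
The non-blank tape span at halt is 1B1BB011.

1B1BB011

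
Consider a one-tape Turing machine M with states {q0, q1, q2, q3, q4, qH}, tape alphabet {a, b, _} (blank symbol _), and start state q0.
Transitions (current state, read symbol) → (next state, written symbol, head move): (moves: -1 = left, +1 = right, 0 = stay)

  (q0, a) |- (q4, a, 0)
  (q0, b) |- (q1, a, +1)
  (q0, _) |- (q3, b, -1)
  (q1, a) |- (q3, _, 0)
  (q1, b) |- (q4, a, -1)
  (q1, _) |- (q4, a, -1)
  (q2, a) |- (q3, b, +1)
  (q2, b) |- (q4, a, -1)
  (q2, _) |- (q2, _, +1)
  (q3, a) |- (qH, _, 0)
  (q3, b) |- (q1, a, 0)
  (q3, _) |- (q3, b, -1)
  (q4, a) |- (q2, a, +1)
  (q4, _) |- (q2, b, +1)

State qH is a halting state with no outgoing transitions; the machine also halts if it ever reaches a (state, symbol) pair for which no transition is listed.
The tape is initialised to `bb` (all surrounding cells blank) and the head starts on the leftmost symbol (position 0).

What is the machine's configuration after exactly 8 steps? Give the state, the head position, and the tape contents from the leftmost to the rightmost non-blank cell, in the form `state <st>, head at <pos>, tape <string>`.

state q3, head at 0, tape abb

state=q0 head=0 tape=[b]b_   (q0,b)→(q1,a,+1)
state=q1 head=1 tape=a[b]_   (q1,b)→(q4,a,-1)
state=q4 head=0 tape=[a]a_   (q4,a)→(q2,a,+1)
state=q2 head=1 tape=a[a]_   (q2,a)→(q3,b,+1)
state=q3 head=2 tape=ab[_]   (q3,_)→(q3,b,-1)
state=q3 head=1 tape=a[b]b   (q3,b)→(q1,a,0)
state=q1 head=1 tape=a[a]b   (q1,a)→(q3,_,0)
state=q3 head=1 tape=a[_]b   (q3,_)→(q3,b,-1)
state=q3 head=0 tape=[a]bb
After 8 steps: state q3, head at 0, tape abb.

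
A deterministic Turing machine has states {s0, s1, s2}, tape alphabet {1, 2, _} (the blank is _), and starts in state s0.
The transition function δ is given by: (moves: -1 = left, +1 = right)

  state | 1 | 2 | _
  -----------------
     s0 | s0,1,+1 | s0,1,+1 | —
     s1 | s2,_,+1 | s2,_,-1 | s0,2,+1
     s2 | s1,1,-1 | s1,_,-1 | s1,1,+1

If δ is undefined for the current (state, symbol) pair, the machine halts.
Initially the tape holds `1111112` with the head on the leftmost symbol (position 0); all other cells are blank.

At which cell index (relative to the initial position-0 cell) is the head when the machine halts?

state=s0 head=0 tape=[1]111112_   (s0,1)→(s0,1,+1)
state=s0 head=1 tape=1[1]11112_   (s0,1)→(s0,1,+1)
state=s0 head=2 tape=11[1]1112_   (s0,1)→(s0,1,+1)
state=s0 head=3 tape=111[1]112_   (s0,1)→(s0,1,+1)
state=s0 head=4 tape=1111[1]12_   (s0,1)→(s0,1,+1)
state=s0 head=5 tape=11111[1]2_   (s0,1)→(s0,1,+1)
state=s0 head=6 tape=111111[2]_   (s0,2)→(s0,1,+1)
state=s0 head=7 tape=1111111[_]
At halt the head is at cell 7.

7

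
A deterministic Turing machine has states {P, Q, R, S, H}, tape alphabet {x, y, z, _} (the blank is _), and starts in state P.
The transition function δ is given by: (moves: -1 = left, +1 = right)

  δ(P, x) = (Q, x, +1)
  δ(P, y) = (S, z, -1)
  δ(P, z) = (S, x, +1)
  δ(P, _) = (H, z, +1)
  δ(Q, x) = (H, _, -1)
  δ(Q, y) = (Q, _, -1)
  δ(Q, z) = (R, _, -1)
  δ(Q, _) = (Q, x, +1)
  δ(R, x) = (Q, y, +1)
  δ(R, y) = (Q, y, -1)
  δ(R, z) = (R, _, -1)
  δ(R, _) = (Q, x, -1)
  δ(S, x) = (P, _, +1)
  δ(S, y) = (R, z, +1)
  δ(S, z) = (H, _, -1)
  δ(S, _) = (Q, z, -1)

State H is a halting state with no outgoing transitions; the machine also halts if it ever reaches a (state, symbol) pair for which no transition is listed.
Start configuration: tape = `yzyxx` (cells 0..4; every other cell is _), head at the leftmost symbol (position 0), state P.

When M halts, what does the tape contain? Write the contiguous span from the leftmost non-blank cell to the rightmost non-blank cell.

P | __[y]zyxx   read y → write z, move -1, go to S
S | _[_]zzyxx   read _ → write z, move -1, go to Q
Q | [_]zzzyxx   read _ → write x, move +1, go to Q
Q | x[z]zzyxx   read z → write _, move -1, go to R
R | [x]_zzyxx   read x → write y, move +1, go to Q
Q | y[_]zzyxx   read _ → write x, move +1, go to Q
Q | yx[z]zyxx   read z → write _, move -1, go to R
R | y[x]_zyxx   read x → write y, move +1, go to Q
Q | yy[_]zyxx   read _ → write x, move +1, go to Q
Q | yyx[z]yxx   read z → write _, move -1, go to R
R | yy[x]_yxx   read x → write y, move +1, go to Q
Q | yyy[_]yxx   read _ → write x, move +1, go to Q
Q | yyyx[y]xx   read y → write _, move -1, go to Q
Q | yyy[x]_xx   read x → write _, move -1, go to H
H | yy[y]__xx
The non-blank tape span at halt is yyy__xx.

yyy__xx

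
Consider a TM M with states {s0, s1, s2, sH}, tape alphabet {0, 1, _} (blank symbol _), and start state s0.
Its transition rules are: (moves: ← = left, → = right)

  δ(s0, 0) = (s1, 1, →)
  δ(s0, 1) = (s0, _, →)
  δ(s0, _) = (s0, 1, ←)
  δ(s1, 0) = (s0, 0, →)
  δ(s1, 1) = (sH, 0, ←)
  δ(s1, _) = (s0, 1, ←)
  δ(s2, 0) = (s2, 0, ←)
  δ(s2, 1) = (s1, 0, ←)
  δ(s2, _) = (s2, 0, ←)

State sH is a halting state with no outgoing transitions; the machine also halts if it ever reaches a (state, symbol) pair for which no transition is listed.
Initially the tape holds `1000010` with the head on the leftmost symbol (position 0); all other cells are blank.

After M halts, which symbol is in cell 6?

s0 | [1]000010__   read 1 → write _, move →, go to s0
s0 | _[0]00010__   read 0 → write 1, move →, go to s1
s1 | _1[0]0010__   read 0 → write 0, move →, go to s0
s0 | _10[0]010__   read 0 → write 1, move →, go to s1
s1 | _101[0]10__   read 0 → write 0, move →, go to s0
s0 | _1010[1]0__   read 1 → write _, move →, go to s0
s0 | _1010_[0]__   read 0 → write 1, move →, go to s1
s1 | _1010_1[_]_   read _ → write 1, move ←, go to s0
s0 | _1010_[1]1_   read 1 → write _, move →, go to s0
s0 | _1010__[1]_   read 1 → write _, move →, go to s0
s0 | _1010___[_]   read _ → write 1, move ←, go to s0
s0 | _1010__[_]1   read _ → write 1, move ←, go to s0
s0 | _1010_[_]11   read _ → write 1, move ←, go to s0
s0 | _1010[_]111   read _ → write 1, move ←, go to s0
s0 | _101[0]1111   read 0 → write 1, move →, go to s1
s1 | _1011[1]111   read 1 → write 0, move ←, go to sH
sH | _101[1]0111
Cell 6 holds 1 when M halts.

1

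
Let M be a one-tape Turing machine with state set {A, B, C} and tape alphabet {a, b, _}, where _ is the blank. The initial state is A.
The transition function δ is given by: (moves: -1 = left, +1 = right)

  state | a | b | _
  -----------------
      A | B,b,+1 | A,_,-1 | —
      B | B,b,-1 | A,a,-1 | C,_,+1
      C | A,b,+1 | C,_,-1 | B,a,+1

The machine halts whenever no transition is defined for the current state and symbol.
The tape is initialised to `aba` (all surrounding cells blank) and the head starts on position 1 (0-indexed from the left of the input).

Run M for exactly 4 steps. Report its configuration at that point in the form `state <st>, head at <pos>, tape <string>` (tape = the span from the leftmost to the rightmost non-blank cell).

state A, head at 3, tape b_b

A | a[b]a_   read b → write _, move -1, go to A
A | [a]_a_   read a → write b, move +1, go to B
B | b[_]a_   read _ → write _, move +1, go to C
C | b_[a]_   read a → write b, move +1, go to A
A | b_b[_]
After 4 steps: state A, head at 3, tape b_b.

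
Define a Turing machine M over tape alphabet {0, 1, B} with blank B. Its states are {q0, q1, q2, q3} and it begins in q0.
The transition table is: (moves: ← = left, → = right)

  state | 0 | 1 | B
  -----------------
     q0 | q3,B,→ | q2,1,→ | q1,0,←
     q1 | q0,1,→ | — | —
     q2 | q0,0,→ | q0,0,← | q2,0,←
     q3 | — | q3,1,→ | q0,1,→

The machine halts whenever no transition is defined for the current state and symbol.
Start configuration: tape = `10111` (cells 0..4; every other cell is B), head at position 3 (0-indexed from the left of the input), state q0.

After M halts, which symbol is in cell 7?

q0 | 101[1]1BBB   read 1 → write 1, move →, go to q2
q2 | 1011[1]BBB   read 1 → write 0, move ←, go to q0
q0 | 101[1]0BBB   read 1 → write 1, move →, go to q2
q2 | 1011[0]BBB   read 0 → write 0, move →, go to q0
q0 | 10110[B]BB   read B → write 0, move ←, go to q1
q1 | 1011[0]0BB   read 0 → write 1, move →, go to q0
q0 | 10111[0]BB   read 0 → write B, move →, go to q3
q3 | 10111B[B]B   read B → write 1, move →, go to q0
q0 | 10111B1[B]   read B → write 0, move ←, go to q1
q1 | 10111B[1]0
Cell 7 holds 0 when M halts.

0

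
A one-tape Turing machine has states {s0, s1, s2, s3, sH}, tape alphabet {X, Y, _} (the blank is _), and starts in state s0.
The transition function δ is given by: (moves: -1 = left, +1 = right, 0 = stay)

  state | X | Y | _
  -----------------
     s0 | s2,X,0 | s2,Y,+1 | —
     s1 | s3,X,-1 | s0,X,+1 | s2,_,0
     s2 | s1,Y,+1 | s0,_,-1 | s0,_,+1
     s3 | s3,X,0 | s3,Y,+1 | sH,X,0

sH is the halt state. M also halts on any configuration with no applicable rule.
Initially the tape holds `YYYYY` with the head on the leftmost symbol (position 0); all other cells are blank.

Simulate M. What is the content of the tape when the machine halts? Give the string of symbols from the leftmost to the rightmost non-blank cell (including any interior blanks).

state=s0 head=0 tape=[Y]YYYY__   (s0,Y)→(s2,Y,+1)
state=s2 head=1 tape=Y[Y]YYY__   (s2,Y)→(s0,_,-1)
state=s0 head=0 tape=[Y]_YYY__   (s0,Y)→(s2,Y,+1)
state=s2 head=1 tape=Y[_]YYY__   (s2,_)→(s0,_,+1)
state=s0 head=2 tape=Y_[Y]YY__   (s0,Y)→(s2,Y,+1)
state=s2 head=3 tape=Y_Y[Y]Y__   (s2,Y)→(s0,_,-1)
state=s0 head=2 tape=Y_[Y]_Y__   (s0,Y)→(s2,Y,+1)
state=s2 head=3 tape=Y_Y[_]Y__   (s2,_)→(s0,_,+1)
state=s0 head=4 tape=Y_Y_[Y]__   (s0,Y)→(s2,Y,+1)
state=s2 head=5 tape=Y_Y_Y[_]_   (s2,_)→(s0,_,+1)
state=s0 head=6 tape=Y_Y_Y_[_]
The non-blank tape span at halt is Y_Y_Y.

Y_Y_Y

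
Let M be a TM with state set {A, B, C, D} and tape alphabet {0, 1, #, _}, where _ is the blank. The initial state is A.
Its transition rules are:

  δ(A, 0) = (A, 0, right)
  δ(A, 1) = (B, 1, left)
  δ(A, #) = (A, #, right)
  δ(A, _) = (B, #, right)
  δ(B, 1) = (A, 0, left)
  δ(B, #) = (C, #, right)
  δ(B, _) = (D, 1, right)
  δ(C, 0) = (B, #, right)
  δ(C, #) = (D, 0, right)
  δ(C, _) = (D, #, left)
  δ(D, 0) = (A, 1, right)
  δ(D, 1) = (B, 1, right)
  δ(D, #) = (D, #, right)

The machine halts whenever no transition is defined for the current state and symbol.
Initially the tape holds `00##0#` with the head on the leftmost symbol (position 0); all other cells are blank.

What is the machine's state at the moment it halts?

D

A | [0]0##0#___   read 0 → write 0, move right, go to A
A | 0[0]##0#___   read 0 → write 0, move right, go to A
A | 00[#]#0#___   read # → write #, move right, go to A
A | 00#[#]0#___   read # → write #, move right, go to A
A | 00##[0]#___   read 0 → write 0, move right, go to A
A | 00##0[#]___   read # → write #, move right, go to A
A | 00##0#[_]__   read _ → write #, move right, go to B
B | 00##0##[_]_   read _ → write 1, move right, go to D
D | 00##0##1[_]
No transition is defined for (D, _); M halts in state D.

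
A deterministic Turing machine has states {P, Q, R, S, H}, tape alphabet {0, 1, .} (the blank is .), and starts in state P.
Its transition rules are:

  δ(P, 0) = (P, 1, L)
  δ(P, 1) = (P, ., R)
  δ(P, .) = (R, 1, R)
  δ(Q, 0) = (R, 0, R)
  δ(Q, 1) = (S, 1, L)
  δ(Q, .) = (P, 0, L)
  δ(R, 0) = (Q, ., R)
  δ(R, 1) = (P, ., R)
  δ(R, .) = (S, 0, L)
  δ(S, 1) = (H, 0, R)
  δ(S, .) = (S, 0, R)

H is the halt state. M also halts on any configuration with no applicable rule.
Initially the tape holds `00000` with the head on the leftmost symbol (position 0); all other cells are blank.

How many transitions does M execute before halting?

18

state=P head=0 tape=.[0]0000..   (P,0)→(P,1,L)
state=P head=-1 tape=[.]10000..   (P,.)→(R,1,R)
state=R head=0 tape=1[1]0000..   (R,1)→(P,.,R)
state=P head=1 tape=1.[0]000..   (P,0)→(P,1,L)
state=P head=0 tape=1[.]1000..   (P,.)→(R,1,R)
state=R head=1 tape=11[1]000..   (R,1)→(P,.,R)
state=P head=2 tape=11.[0]00..   (P,0)→(P,1,L)
state=P head=1 tape=11[.]100..   (P,.)→(R,1,R)
state=R head=2 tape=111[1]00..   (R,1)→(P,.,R)
state=P head=3 tape=111.[0]0..   (P,0)→(P,1,L)
state=P head=2 tape=111[.]10..   (P,.)→(R,1,R)
state=R head=3 tape=1111[1]0..   (R,1)→(P,.,R)
state=P head=4 tape=1111.[0]..   (P,0)→(P,1,L)
state=P head=3 tape=1111[.]1..   (P,.)→(R,1,R)
state=R head=4 tape=11111[1]..   (R,1)→(P,.,R)
state=P head=5 tape=11111.[.].   (P,.)→(R,1,R)
state=R head=6 tape=11111.1[.]   (R,.)→(S,0,L)
state=S head=5 tape=11111.[1]0   (S,1)→(H,0,R)
state=H head=6 tape=11111.0[0]
M halts after 18 transitions.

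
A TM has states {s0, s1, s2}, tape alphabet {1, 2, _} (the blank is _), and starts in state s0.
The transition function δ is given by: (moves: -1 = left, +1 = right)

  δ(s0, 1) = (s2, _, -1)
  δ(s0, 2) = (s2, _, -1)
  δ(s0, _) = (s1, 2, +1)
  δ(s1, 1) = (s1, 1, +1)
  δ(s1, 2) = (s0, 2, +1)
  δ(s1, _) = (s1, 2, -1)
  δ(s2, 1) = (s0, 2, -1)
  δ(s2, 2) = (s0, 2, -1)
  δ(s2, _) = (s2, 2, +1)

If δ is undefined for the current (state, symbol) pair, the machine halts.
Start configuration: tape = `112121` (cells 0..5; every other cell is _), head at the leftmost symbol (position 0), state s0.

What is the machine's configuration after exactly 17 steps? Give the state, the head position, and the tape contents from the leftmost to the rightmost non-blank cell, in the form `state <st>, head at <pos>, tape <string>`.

state s2, head at -1, tape 222_2_121

state=s0 head=0 tape=___[1]12121   (s0,1)→(s2,_,-1)
state=s2 head=-1 tape=__[_]_12121   (s2,_)→(s2,2,+1)
state=s2 head=0 tape=__2[_]12121   (s2,_)→(s2,2,+1)
state=s2 head=1 tape=__22[1]2121   (s2,1)→(s0,2,-1)
state=s0 head=0 tape=__2[2]22121   (s0,2)→(s2,_,-1)
state=s2 head=-1 tape=__[2]_22121   (s2,2)→(s0,2,-1)
state=s0 head=-2 tape=_[_]2_22121   (s0,_)→(s1,2,+1)
state=s1 head=-1 tape=_2[2]_22121   (s1,2)→(s0,2,+1)
state=s0 head=0 tape=_22[_]22121   (s0,_)→(s1,2,+1)
state=s1 head=1 tape=_222[2]2121   (s1,2)→(s0,2,+1)
state=s0 head=2 tape=_2222[2]121   (s0,2)→(s2,_,-1)
state=s2 head=1 tape=_222[2]_121   (s2,2)→(s0,2,-1)
state=s0 head=0 tape=_22[2]2_121   (s0,2)→(s2,_,-1)
state=s2 head=-1 tape=_2[2]_2_121   (s2,2)→(s0,2,-1)
state=s0 head=-2 tape=_[2]2_2_121   (s0,2)→(s2,_,-1)
state=s2 head=-3 tape=[_]_2_2_121   (s2,_)→(s2,2,+1)
state=s2 head=-2 tape=2[_]2_2_121   (s2,_)→(s2,2,+1)
state=s2 head=-1 tape=22[2]_2_121
After 17 steps: state s2, head at -1, tape 222_2_121.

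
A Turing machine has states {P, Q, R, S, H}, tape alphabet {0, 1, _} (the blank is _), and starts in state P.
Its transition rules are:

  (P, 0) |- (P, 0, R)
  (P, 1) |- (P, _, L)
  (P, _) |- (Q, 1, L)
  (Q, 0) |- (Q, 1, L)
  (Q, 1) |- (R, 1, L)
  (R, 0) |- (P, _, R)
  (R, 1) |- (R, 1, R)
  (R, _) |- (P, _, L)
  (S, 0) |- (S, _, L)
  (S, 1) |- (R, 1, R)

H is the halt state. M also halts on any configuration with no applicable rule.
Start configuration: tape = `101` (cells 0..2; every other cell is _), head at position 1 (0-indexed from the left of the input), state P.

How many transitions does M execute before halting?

state=P head=1 tape=___1[0]1   (P,0)→(P,0,R)
state=P head=2 tape=___10[1]   (P,1)→(P,_,L)
state=P head=1 tape=___1[0]_   (P,0)→(P,0,R)
state=P head=2 tape=___10[_]   (P,_)→(Q,1,L)
state=Q head=1 tape=___1[0]1   (Q,0)→(Q,1,L)
state=Q head=0 tape=___[1]11   (Q,1)→(R,1,L)
state=R head=-1 tape=__[_]111   (R,_)→(P,_,L)
state=P head=-2 tape=_[_]_111   (P,_)→(Q,1,L)
state=Q head=-3 tape=[_]1_111
M halts after 8 transitions.

8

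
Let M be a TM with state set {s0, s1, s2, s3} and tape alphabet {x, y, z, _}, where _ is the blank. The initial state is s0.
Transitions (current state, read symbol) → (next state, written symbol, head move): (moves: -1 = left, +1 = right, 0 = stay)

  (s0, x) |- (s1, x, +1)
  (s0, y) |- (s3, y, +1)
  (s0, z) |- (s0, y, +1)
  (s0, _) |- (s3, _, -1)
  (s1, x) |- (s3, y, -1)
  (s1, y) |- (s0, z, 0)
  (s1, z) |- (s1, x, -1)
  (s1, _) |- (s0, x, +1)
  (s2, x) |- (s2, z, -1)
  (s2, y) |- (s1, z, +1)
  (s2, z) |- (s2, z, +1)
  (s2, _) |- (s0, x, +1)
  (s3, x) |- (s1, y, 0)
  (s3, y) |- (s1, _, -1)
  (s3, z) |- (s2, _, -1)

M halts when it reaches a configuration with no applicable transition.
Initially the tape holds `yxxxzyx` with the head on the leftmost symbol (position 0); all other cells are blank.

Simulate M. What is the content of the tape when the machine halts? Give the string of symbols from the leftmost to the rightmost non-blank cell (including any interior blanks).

yyzxy

s0 | [y]xxxzyx_   read y → write y, move +1, go to s3
s3 | y[x]xxzyx_   read x → write y, move 0, go to s1
s1 | y[y]xxzyx_   read y → write z, move 0, go to s0
s0 | y[z]xxzyx_   read z → write y, move +1, go to s0
s0 | yy[x]xzyx_   read x → write x, move +1, go to s1
s1 | yyx[x]zyx_   read x → write y, move -1, go to s3
s3 | yy[x]yzyx_   read x → write y, move 0, go to s1
s1 | yy[y]yzyx_   read y → write z, move 0, go to s0
s0 | yy[z]yzyx_   read z → write y, move +1, go to s0
s0 | yyy[y]zyx_   read y → write y, move +1, go to s3
s3 | yyyy[z]yx_   read z → write _, move -1, go to s2
s2 | yyy[y]_yx_   read y → write z, move +1, go to s1
s1 | yyyz[_]yx_   read _ → write x, move +1, go to s0
s0 | yyyzx[y]x_   read y → write y, move +1, go to s3
s3 | yyyzxy[x]_   read x → write y, move 0, go to s1
s1 | yyyzxy[y]_   read y → write z, move 0, go to s0
s0 | yyyzxy[z]_   read z → write y, move +1, go to s0
s0 | yyyzxyy[_]   read _ → write _, move -1, go to s3
s3 | yyyzxy[y]_   read y → write _, move -1, go to s1
s1 | yyyzx[y]__   read y → write z, move 0, go to s0
s0 | yyyzx[z]__   read z → write y, move +1, go to s0
s0 | yyyzxy[_]_   read _ → write _, move -1, go to s3
s3 | yyyzx[y]__   read y → write _, move -1, go to s1
s1 | yyyz[x]___   read x → write y, move -1, go to s3
s3 | yyy[z]y___   read z → write _, move -1, go to s2
s2 | yy[y]_y___   read y → write z, move +1, go to s1
s1 | yyz[_]y___   read _ → write x, move +1, go to s0
s0 | yyzx[y]___   read y → write y, move +1, go to s3
s3 | yyzxy[_]__
The non-blank tape span at halt is yyzxy.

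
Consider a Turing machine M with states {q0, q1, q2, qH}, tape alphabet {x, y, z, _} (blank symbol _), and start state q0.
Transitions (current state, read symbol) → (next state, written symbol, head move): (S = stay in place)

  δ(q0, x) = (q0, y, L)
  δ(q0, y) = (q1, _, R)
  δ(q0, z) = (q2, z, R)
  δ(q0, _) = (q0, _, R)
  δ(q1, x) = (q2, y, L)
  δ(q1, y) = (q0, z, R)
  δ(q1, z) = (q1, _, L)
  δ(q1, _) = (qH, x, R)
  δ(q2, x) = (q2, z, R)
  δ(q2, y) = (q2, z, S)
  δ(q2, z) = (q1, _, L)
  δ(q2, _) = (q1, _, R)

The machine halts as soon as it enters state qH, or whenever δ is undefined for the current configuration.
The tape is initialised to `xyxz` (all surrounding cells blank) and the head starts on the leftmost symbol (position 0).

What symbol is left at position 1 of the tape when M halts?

_

state=q0 head=0 tape=_[x]yxz   (q0,x)→(q0,y,L)
state=q0 head=-1 tape=[_]yyxz   (q0,_)→(q0,_,R)
state=q0 head=0 tape=_[y]yxz   (q0,y)→(q1,_,R)
state=q1 head=1 tape=__[y]xz   (q1,y)→(q0,z,R)
state=q0 head=2 tape=__z[x]z   (q0,x)→(q0,y,L)
state=q0 head=1 tape=__[z]yz   (q0,z)→(q2,z,R)
state=q2 head=2 tape=__z[y]z   (q2,y)→(q2,z,S)
state=q2 head=2 tape=__z[z]z   (q2,z)→(q1,_,L)
state=q1 head=1 tape=__[z]_z   (q1,z)→(q1,_,L)
state=q1 head=0 tape=_[_]__z   (q1,_)→(qH,x,R)
state=qH head=1 tape=_x[_]_z
Cell 1 holds _ when M halts.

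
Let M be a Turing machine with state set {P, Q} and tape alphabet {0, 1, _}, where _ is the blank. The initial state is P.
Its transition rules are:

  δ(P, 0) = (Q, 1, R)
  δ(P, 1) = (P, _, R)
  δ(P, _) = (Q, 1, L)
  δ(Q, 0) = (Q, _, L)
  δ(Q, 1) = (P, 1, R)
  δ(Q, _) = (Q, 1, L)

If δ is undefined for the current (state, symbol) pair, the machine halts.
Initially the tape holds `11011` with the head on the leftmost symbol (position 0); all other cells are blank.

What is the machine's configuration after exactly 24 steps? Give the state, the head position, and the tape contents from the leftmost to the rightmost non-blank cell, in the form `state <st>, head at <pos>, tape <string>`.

P | [1]1011___   read 1 → write _, move R, go to P
P | _[1]011___   read 1 → write _, move R, go to P
P | __[0]11___   read 0 → write 1, move R, go to Q
Q | __1[1]1___   read 1 → write 1, move R, go to P
P | __11[1]___   read 1 → write _, move R, go to P
P | __11_[_]__   read _ → write 1, move L, go to Q
Q | __11[_]1__   read _ → write 1, move L, go to Q
Q | __1[1]11__   read 1 → write 1, move R, go to P
P | __11[1]1__   read 1 → write _, move R, go to P
P | __11_[1]__   read 1 → write _, move R, go to P
P | __11__[_]_   read _ → write 1, move L, go to Q
Q | __11_[_]1_   read _ → write 1, move L, go to Q
Q | __11[_]11_   read _ → write 1, move L, go to Q
Q | __1[1]111_   read 1 → write 1, move R, go to P
P | __11[1]11_   read 1 → write _, move R, go to P
P | __11_[1]1_   read 1 → write _, move R, go to P
P | __11__[1]_   read 1 → write _, move R, go to P
P | __11___[_]   read _ → write 1, move L, go to Q
Q | __11__[_]1   read _ → write 1, move L, go to Q
Q | __11_[_]11   read _ → write 1, move L, go to Q
Q | __11[_]111   read _ → write 1, move L, go to Q
Q | __1[1]1111   read 1 → write 1, move R, go to P
P | __11[1]111   read 1 → write _, move R, go to P
P | __11_[1]11   read 1 → write _, move R, go to P
P | __11__[1]1
After 24 steps: state P, head at 6, tape 11__11.

state P, head at 6, tape 11__11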